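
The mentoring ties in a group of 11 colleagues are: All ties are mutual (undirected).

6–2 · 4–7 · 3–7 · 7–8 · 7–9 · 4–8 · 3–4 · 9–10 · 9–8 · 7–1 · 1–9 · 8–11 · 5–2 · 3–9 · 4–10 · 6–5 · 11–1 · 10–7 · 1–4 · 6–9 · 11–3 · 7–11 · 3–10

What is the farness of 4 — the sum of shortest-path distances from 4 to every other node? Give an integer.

Distances from 4: 1:1, 2:4, 3:1, 5:4, 6:3, 7:1, 8:1, 9:2, 10:1, 11:2.
Sum = 1 + 4 + 1 + 4 + 3 + 1 + 1 + 2 + 1 + 2 = 20.

20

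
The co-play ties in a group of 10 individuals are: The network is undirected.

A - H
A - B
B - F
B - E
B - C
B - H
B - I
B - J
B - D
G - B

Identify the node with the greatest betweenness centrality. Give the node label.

Unnormalized betweenness of each node: A:0, B:35, C:0, D:0, E:0, F:0, G:0, H:0, I:0, J:0.
B has the largest value, 35, making it the main broker — the node through which the most shortest paths run.

B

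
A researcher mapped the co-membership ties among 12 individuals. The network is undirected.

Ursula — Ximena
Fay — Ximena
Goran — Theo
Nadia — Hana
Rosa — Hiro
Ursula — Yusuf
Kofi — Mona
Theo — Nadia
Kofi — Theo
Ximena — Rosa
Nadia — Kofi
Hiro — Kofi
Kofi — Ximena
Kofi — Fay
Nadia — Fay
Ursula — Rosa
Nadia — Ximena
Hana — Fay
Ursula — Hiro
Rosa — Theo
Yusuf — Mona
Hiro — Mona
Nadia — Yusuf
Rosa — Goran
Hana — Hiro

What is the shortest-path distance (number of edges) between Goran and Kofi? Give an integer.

One shortest route is Goran – Theo – Kofi, which uses 2 edges, and Goran and Kofi are not directly tied, so nothing shorter exists. So d(Goran,Kofi) = 2.

2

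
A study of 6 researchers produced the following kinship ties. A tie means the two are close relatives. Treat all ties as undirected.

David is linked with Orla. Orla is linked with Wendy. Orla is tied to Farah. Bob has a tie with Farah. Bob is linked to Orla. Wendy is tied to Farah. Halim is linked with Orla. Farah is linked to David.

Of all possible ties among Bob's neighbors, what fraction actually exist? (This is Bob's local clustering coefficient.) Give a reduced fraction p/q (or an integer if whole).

Bob's neighbors: Farah and Orla (k = 2).
Possible neighbor pairs: C(2,2) = 1. Edges among them: Farah–Orla → e = 1.
Clustering(Bob) = 1/1.

1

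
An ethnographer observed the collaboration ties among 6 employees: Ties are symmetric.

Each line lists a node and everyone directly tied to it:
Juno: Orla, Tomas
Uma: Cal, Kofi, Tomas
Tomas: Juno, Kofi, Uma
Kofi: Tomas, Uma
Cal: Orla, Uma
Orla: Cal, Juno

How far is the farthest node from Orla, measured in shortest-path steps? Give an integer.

Distances from Orla: Cal:1, Juno:1, Kofi:3, Tomas:2, Uma:2.
The largest is 3 (to Kofi), so the eccentricity of Orla is 3.

3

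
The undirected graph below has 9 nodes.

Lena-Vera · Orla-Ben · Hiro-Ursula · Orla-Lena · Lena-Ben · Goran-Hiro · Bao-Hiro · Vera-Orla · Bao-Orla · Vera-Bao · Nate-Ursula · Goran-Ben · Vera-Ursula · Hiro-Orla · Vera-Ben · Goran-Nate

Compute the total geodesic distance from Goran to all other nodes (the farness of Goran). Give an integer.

13

Distances from Goran: Bao:2, Ben:1, Hiro:1, Lena:2, Nate:1, Orla:2, Ursula:2, Vera:2.
Sum = 2 + 1 + 1 + 2 + 1 + 2 + 2 + 2 = 13.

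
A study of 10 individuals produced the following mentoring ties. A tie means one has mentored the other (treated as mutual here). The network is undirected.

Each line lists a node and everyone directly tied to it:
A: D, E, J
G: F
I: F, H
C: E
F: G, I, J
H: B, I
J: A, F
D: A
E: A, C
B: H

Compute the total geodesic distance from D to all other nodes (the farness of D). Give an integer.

30

Distances from D: A:1, B:6, C:3, E:2, F:3, G:4, H:5, I:4, J:2.
Sum = 1 + 6 + 3 + 2 + 3 + 4 + 5 + 4 + 2 = 30.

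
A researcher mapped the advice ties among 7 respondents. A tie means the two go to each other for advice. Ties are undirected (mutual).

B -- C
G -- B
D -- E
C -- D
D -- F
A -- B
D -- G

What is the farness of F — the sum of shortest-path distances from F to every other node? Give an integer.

Distances from F: A:4, B:3, C:2, D:1, E:2, G:2.
Sum = 4 + 3 + 2 + 1 + 2 + 2 = 14.

14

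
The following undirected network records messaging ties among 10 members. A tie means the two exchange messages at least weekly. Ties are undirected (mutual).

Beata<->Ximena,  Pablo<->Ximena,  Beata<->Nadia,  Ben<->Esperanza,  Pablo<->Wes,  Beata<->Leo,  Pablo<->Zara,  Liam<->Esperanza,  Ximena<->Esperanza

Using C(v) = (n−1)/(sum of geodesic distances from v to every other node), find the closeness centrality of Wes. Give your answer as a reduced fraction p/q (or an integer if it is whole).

1/3

Distances from Wes: Beata:3, Ben:4, Esperanza:3, Leo:4, Liam:4, Nadia:4, Pablo:1, Ximena:2, Zara:2. Sum = 27.
n = 10, so closeness = 9/27 = 1/3.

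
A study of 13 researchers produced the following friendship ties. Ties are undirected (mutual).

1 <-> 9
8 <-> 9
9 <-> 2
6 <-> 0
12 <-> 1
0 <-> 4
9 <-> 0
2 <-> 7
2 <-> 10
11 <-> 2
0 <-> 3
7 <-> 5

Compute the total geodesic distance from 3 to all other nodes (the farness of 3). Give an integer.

Distances from 3: 0:1, 1:3, 2:3, 4:2, 5:5, 6:2, 7:4, 8:3, 9:2, 10:4, 11:4, 12:4.
Sum = 1 + 3 + 3 + 2 + 5 + 2 + 4 + 3 + 2 + 4 + 4 + 4 = 37.

37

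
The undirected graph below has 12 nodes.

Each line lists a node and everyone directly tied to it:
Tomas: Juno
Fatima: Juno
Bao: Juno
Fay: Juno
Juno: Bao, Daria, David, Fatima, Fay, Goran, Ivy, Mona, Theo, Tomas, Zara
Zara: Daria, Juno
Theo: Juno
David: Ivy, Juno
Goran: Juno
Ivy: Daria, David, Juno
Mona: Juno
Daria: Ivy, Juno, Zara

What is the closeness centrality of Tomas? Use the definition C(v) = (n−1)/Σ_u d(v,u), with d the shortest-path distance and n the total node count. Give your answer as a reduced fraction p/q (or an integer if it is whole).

11/21

Distances from Tomas: Bao:2, Daria:2, David:2, Fatima:2, Fay:2, Goran:2, Ivy:2, Juno:1, Mona:2, Theo:2, Zara:2. Sum = 21.
n = 12, so closeness = 11/21.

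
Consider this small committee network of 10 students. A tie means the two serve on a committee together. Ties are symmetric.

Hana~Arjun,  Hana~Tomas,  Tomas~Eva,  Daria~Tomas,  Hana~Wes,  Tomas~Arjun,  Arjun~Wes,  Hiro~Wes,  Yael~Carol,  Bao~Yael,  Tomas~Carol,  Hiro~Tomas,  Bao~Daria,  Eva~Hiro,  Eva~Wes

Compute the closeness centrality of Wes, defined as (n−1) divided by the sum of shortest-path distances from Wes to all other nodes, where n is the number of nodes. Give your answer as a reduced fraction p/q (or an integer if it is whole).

9/20

Distances from Wes: Arjun:1, Bao:4, Carol:3, Daria:3, Eva:1, Hana:1, Hiro:1, Tomas:2, Yael:4. Sum = 20.
n = 10, so closeness = 9/20.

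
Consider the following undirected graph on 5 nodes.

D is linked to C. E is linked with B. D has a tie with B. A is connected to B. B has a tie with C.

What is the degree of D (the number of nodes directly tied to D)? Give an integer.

D is directly tied to B and C. That is 2 neighbors, so the degree of D is 2.

2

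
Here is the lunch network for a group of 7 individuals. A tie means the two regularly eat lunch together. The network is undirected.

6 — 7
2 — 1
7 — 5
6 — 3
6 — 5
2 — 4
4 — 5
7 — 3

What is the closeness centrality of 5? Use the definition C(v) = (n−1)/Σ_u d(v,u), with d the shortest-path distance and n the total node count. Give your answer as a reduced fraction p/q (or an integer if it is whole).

Distances from 5: 1:3, 2:2, 3:2, 4:1, 6:1, 7:1. Sum = 10.
n = 7, so closeness = 6/10 = 3/5.

3/5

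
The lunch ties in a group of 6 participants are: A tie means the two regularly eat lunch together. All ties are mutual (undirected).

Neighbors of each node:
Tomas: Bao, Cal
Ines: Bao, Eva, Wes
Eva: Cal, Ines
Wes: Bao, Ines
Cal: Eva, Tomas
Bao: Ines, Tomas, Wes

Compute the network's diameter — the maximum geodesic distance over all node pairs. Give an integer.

3

Eccentricity of each node (its greatest distance to any other): Bao:2, Cal:3, Eva:2, Ines:2, Tomas:2, Wes:3.
The maximum eccentricity is 3, realized for instance by the pair Cal–Wes via Cal – Eva – Ines – Wes. So the diameter is 3.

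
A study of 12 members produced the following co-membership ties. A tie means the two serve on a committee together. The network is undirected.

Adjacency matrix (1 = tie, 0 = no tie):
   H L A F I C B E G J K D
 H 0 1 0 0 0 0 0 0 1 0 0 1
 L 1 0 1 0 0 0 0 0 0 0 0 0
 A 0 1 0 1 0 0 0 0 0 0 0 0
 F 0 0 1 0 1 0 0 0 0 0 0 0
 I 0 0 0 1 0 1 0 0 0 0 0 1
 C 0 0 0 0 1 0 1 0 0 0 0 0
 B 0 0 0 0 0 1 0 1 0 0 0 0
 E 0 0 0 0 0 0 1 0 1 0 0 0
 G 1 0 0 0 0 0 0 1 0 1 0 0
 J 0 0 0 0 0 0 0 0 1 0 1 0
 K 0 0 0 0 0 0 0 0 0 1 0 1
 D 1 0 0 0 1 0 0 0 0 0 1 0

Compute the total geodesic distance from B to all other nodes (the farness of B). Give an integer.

Distances from B: A:4, C:1, D:3, E:1, F:3, G:2, H:3, I:2, J:3, K:4, L:4.
Sum = 4 + 1 + 3 + 1 + 3 + 2 + 3 + 2 + 3 + 4 + 4 = 30.

30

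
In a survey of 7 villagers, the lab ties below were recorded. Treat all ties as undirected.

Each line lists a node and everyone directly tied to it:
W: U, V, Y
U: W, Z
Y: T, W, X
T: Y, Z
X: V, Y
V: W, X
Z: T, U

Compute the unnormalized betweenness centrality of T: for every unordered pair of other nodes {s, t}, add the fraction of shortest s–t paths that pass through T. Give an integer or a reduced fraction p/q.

2

Pairs whose geodesics pass through T — Z–Y: 1; Z–X: 1.
All other pairs contribute 0.
Summing the contributions gives betweenness(T) = 2.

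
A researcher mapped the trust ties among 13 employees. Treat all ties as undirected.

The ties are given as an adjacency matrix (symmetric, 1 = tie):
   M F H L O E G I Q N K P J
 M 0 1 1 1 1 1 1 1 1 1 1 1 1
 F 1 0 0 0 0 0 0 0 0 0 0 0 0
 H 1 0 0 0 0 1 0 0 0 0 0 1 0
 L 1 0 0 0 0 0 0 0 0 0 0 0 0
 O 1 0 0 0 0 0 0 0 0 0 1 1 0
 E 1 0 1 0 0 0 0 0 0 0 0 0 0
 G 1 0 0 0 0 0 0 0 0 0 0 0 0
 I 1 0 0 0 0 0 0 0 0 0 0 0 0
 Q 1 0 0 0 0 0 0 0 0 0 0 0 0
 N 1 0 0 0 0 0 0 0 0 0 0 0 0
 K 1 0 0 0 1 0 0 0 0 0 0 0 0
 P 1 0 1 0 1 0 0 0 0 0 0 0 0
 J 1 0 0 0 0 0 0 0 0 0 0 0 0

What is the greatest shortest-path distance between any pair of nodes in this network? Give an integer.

Eccentricity of each node (its greatest distance to any other): E:2, F:2, G:2, H:2, I:2, J:2, K:2, L:2, M:1, N:2, O:2, P:2, Q:2.
The maximum eccentricity is 2, realized for instance by the pair F–H via F – M – H. So the diameter is 2.

2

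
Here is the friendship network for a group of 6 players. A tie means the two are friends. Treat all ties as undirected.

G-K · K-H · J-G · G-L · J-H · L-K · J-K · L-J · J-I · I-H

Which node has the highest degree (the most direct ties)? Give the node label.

J

Degrees — G:3, H:3, I:2, J:5, K:4, L:3.
The maximum is 5, attained only by J.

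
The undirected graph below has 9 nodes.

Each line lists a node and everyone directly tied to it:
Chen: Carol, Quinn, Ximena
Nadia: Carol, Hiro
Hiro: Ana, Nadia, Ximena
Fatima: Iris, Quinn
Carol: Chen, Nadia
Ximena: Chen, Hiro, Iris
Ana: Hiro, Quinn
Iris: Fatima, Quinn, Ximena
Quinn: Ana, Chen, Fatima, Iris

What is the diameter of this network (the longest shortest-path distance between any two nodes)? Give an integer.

4

Eccentricity of each node (its greatest distance to any other): Ana:3, Carol:3, Chen:2, Fatima:4, Hiro:3, Iris:3, Nadia:4, Quinn:3, Ximena:2.
The maximum eccentricity is 4, realized for instance by the pair Nadia–Fatima via Nadia – Hiro – Ximena – Iris – Fatima. So the diameter is 4.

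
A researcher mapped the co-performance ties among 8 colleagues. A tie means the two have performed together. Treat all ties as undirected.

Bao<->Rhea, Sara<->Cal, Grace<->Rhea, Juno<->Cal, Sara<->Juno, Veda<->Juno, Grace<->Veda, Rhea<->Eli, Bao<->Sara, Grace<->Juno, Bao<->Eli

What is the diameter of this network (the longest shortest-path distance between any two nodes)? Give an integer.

Eccentricity of each node (its greatest distance to any other): Bao:3, Cal:3, Eli:3, Grace:2, Juno:3, Rhea:3, Sara:2, Veda:3.
The maximum eccentricity is 3, realized for instance by the pair Cal–Eli via Cal – Sara – Bao – Eli. So the diameter is 3.

3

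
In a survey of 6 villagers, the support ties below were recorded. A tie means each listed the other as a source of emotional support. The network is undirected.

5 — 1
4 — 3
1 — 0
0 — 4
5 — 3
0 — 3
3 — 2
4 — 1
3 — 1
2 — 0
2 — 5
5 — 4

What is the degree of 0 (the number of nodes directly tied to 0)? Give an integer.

4

0 is directly tied to 1, 2, 3, and 4. That is 4 neighbors, so the degree of 0 is 4.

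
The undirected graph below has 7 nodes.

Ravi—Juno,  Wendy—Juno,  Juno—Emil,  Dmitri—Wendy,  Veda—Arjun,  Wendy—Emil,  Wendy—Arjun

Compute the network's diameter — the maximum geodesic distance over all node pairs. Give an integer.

Eccentricity of each node (its greatest distance to any other): Arjun:3, Dmitri:3, Emil:3, Juno:3, Ravi:4, Veda:4, Wendy:2.
The maximum eccentricity is 4, realized for instance by the pair Veda–Ravi via Veda – Arjun – Wendy – Juno – Ravi. So the diameter is 4.

4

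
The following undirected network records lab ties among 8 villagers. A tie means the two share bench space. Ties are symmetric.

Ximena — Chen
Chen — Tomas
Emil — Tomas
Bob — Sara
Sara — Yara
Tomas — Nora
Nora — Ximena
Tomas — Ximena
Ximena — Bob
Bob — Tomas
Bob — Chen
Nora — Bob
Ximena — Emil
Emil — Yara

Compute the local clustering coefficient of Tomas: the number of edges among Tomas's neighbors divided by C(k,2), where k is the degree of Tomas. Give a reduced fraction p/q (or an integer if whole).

Tomas's neighbors: Bob, Chen, Emil, Nora, and Ximena (k = 5).
Possible neighbor pairs: C(5,2) = 10. Edges among them: Bob–Chen, Bob–Nora, Bob–Ximena, Chen–Ximena, Emil–Ximena, Nora–Ximena → e = 6.
Clustering(Tomas) = 6/10 = 3/5.

3/5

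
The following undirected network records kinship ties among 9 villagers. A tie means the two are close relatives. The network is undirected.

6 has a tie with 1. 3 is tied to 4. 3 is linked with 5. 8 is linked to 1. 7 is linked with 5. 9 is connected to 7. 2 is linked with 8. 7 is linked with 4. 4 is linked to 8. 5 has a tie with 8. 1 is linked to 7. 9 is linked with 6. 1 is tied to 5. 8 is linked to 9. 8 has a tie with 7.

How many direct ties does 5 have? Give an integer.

5 is directly tied to 1, 3, 7, and 8. That is 4 neighbors, so the degree of 5 is 4.

4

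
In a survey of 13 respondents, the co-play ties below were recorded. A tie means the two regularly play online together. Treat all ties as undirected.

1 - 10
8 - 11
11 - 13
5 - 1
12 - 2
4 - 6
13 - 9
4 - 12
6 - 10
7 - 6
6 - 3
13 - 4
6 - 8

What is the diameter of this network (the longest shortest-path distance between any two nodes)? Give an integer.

Eccentricity of each node (its greatest distance to any other): 1:5, 2:6, 3:4, 4:4, 5:6, 6:3, 7:4, 8:4, 9:6, 10:4, 11:5, 12:5, 13:5.
The maximum eccentricity is 6, realized for instance by the pair 5–9 via 5 – 1 – 10 – 6 – 4 – 13 – 9. So the diameter is 6.

6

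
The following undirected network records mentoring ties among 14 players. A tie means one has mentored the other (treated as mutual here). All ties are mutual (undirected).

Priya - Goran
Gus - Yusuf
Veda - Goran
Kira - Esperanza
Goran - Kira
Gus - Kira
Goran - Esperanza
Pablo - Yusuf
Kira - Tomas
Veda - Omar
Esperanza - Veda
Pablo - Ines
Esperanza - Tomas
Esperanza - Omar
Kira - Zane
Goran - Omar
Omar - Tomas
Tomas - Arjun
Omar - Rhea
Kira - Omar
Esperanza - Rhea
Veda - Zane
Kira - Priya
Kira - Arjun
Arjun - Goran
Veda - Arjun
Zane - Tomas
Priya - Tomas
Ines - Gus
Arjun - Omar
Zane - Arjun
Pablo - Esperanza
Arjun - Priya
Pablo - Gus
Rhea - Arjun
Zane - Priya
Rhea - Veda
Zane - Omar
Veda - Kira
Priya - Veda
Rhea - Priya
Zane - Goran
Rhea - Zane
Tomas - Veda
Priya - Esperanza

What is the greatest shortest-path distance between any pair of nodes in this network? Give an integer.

Eccentricity of each node (its greatest distance to any other): Arjun:3, Esperanza:2, Goran:3, Gus:3, Ines:3, Kira:2, Omar:3, Pablo:3, Priya:3, Rhea:3, Tomas:3, Veda:3, Yusuf:3, Zane:3.
The maximum eccentricity is 3, realized for instance by the pair Ines–Arjun via Ines – Gus – Kira – Arjun. So the diameter is 3.

3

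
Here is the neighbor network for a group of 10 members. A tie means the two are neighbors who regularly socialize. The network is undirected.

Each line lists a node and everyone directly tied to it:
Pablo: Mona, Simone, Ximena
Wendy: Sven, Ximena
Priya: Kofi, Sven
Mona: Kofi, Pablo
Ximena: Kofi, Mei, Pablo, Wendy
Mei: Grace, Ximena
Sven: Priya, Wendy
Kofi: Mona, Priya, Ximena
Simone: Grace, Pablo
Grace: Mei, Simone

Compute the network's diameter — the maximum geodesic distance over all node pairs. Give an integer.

4

Eccentricity of each node (its greatest distance to any other): Grace:4, Kofi:3, Mei:3, Mona:3, Pablo:3, Priya:4, Simone:4, Sven:4, Wendy:3, Ximena:2.
The maximum eccentricity is 4, realized for instance by the pair Priya–Grace via Priya – Kofi – Ximena – Mei – Grace. So the diameter is 4.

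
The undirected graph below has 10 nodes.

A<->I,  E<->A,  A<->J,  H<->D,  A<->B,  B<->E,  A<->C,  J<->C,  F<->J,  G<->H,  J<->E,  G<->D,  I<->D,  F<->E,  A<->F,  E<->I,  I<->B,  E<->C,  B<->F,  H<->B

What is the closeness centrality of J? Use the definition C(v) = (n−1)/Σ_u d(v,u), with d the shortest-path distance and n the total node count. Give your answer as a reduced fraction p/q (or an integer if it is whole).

Distances from J: A:1, B:2, C:1, D:3, E:1, F:1, G:4, H:3, I:2. Sum = 18.
n = 10, so closeness = 9/18 = 1/2.

1/2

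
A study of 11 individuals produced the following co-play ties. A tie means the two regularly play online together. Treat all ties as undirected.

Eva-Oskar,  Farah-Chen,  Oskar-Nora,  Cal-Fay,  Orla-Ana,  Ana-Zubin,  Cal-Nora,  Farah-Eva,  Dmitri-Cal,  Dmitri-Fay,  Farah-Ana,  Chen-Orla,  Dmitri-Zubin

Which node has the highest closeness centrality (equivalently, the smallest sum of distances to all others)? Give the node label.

Ana

Farness (sum of distances to all others) for each node — Ana:22, Cal:26, Chen:30, Dmitri:24, Eva:25, Farah:23, Fay:29, Nora:27, Orla:29, Oskar:26, Zubin:23.
The smallest farness is 22, for Ana, so Ana has the highest closeness.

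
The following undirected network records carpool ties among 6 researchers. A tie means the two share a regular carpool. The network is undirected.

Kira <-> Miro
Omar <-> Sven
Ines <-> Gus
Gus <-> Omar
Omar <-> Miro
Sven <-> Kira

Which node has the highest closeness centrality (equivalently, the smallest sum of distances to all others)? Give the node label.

Omar

Farness (sum of distances to all others) for each node — Gus:9, Ines:13, Kira:11, Miro:9, Omar:7, Sven:9.
The smallest farness is 7, for Omar, so Omar has the highest closeness.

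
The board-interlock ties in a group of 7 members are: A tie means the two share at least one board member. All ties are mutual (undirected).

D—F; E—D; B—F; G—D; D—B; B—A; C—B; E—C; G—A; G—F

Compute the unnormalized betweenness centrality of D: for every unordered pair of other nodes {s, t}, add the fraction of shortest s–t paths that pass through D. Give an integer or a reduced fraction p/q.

Pairs whose geodesics pass through D — C–G: 2/4; B–G: 1/3; B–E: 1/2; A–E: 2/3; G–E: 1; F–E: 1.
All other pairs contribute 0.
Summing the contributions gives betweenness(D) = 4.

4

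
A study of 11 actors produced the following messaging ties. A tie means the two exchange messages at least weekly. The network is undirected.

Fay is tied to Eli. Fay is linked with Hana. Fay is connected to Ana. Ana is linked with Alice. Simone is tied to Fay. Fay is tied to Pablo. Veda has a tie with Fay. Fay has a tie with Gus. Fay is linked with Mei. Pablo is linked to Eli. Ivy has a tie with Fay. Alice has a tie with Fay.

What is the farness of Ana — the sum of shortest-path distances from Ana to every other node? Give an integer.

Distances from Ana: Alice:1, Eli:2, Fay:1, Gus:2, Hana:2, Ivy:2, Mei:2, Pablo:2, Simone:2, Veda:2.
Sum = 1 + 2 + 1 + 2 + 2 + 2 + 2 + 2 + 2 + 2 = 18.

18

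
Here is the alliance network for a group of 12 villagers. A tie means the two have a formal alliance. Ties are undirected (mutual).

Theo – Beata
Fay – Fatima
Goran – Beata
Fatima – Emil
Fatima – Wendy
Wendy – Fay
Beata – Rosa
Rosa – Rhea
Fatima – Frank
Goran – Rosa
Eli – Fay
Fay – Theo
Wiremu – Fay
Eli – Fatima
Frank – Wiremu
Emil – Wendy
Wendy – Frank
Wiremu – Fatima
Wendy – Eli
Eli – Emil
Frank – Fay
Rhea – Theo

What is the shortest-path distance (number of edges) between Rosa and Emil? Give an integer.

5

One shortest route is Rosa – Rhea – Theo – Fay – Wendy – Emil, which uses 5 edges, and at distance 4 from Rosa we only reach {Eli, Fatima, Frank, Wendy, Wiremu}, which does not include Emil. So d(Rosa,Emil) = 5.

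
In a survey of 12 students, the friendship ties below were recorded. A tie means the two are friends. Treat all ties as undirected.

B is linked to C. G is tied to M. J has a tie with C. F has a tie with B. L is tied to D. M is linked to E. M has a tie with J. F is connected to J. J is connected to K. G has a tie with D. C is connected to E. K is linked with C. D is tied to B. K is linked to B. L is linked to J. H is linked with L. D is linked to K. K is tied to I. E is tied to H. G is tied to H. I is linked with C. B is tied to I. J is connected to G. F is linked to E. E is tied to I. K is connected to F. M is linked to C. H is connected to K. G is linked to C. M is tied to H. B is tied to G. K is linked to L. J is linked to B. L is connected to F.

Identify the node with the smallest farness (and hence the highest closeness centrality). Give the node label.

Farness (sum of distances to all others) for each node — B:15, C:15, D:19, E:18, F:17, G:16, H:17, I:18, J:15, K:14, L:17, M:17.
The smallest farness is 14, for K, so K has the highest closeness.

K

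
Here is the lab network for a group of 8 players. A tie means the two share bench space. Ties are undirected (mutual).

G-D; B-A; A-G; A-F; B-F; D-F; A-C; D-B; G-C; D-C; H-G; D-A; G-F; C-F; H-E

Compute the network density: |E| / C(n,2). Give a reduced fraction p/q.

15/28

There are 15 edges and 8 nodes, so the maximum possible is C(8,2) = 28.
Density = 15/28.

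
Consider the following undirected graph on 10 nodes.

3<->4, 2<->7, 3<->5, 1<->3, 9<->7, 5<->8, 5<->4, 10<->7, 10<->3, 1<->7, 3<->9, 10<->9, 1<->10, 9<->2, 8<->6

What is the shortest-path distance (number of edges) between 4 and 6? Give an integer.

3

One shortest route is 4 – 5 – 8 – 6, which uses 3 edges, and at distance 2 from 4 we only reach {1, 8, 9, 10}, which does not include 6. So d(4,6) = 3.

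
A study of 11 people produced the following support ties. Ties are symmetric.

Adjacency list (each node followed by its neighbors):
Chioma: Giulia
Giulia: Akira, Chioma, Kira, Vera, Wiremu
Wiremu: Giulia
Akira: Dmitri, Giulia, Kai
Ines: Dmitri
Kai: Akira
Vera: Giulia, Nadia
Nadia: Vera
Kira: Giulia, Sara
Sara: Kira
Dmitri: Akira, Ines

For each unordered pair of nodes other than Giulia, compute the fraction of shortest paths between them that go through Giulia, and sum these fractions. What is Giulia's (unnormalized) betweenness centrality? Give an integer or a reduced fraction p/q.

37

Pairs whose geodesics pass through Giulia — Dmitri–Kira: 1; Dmitri–Nadia: 1; Dmitri–Vera: 1; Dmitri–Chioma: 1; Dmitri–Sara: 1; Dmitri–Wiremu: 1; Akira–Kira: 1; Akira–Nadia: 1; Akira–Vera: 1; Akira–Chioma: 1; Akira–Sara: 1; Akira–Wiremu: 1; Ines–Kira: 1; Ines–Nadia: 1 … (+23 more pairs).
All other pairs contribute 0.
Summing the contributions gives betweenness(Giulia) = 37.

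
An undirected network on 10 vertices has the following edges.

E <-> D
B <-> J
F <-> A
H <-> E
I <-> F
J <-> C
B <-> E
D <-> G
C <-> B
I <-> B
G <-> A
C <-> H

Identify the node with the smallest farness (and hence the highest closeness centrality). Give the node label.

B

Farness (sum of distances to all others) for each node — A:24, B:16, C:21, D:20, E:17, F:22, G:23, H:22, I:19, J:22.
The smallest farness is 16, for B, so B has the highest closeness.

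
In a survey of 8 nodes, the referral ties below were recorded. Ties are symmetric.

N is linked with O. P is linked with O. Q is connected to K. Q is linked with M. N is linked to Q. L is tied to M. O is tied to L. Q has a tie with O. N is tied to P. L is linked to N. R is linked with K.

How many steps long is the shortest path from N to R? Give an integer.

3

One shortest route is N – Q – K – R, which uses 3 edges, and at distance 2 from N we only reach {K, M}, which does not include R. So d(N,R) = 3.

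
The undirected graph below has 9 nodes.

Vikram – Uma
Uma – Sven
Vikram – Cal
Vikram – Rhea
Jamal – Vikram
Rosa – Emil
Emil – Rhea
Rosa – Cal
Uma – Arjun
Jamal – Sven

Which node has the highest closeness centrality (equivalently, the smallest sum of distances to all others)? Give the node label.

Vikram

Farness (sum of distances to all others) for each node — Arjun:22, Cal:16, Emil:20, Jamal:17, Rhea:16, Rosa:20, Sven:20, Uma:15, Vikram:12.
The smallest farness is 12, for Vikram, so Vikram has the highest closeness.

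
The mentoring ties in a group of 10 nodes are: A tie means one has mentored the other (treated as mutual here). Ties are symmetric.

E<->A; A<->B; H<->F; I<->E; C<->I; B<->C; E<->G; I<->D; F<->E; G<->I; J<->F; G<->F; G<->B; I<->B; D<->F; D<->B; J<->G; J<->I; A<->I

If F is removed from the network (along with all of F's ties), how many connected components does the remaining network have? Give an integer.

Without F, the remaining ties split the others into: {A, B, C, D, E, G, I, J}; {H}.
That's 2 separate components.

2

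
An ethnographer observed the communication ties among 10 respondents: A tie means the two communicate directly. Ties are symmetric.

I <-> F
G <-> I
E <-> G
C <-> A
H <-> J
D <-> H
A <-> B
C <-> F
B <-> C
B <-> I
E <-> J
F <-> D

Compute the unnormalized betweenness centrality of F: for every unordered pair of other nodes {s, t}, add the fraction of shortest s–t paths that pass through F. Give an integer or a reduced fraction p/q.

Pairs whose geodesics pass through F — G–C: 1/2; G–D: 1; I–C: 1/2; I–D: 1; I–H: 1; B–D: 2/2; B–H: 2/2; A–D: 1; A–H: 1; A–J: 1/2; C–D: 1; C–H: 1; C–J: 1; C–E: 1/2.
All other pairs contribute 0.
Summing the contributions gives betweenness(F) = 12.

12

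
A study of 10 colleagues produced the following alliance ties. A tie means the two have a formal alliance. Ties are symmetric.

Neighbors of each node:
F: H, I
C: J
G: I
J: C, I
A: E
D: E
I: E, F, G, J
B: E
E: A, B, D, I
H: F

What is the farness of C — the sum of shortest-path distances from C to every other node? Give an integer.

Distances from C: A:4, B:4, D:4, E:3, F:3, G:3, H:4, I:2, J:1.
Sum = 4 + 4 + 4 + 3 + 3 + 3 + 4 + 2 + 1 = 28.

28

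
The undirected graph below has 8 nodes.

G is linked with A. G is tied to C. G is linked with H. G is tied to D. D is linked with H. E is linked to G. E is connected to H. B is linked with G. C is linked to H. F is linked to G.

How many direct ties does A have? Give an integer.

1

A is directly tied to G. That is 1 neighbor, so the degree of A is 1.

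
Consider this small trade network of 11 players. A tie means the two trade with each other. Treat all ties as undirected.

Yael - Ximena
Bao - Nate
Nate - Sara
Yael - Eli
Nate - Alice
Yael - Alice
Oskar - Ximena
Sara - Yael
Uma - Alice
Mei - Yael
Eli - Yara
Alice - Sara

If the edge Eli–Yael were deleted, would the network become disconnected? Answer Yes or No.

Without the Eli–Yael edge there is no alternate route between Eli and Yael, so the network disconnects. It is a bridge.

Yes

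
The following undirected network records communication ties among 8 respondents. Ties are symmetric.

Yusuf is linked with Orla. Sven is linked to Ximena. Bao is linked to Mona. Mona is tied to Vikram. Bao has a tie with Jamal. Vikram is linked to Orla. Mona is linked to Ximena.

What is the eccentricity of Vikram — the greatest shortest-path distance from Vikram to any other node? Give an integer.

Distances from Vikram: Bao:2, Jamal:3, Mona:1, Orla:1, Sven:3, Ximena:2, Yusuf:2.
The largest is 3 (to Sven and Jamal), so the eccentricity of Vikram is 3.

3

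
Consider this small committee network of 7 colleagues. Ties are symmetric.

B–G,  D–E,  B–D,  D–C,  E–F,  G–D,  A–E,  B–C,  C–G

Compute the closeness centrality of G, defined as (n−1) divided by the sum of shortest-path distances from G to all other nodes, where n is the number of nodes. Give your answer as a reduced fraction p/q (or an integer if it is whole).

Distances from G: A:3, B:1, C:1, D:1, E:2, F:3. Sum = 11.
n = 7, so closeness = 6/11.

6/11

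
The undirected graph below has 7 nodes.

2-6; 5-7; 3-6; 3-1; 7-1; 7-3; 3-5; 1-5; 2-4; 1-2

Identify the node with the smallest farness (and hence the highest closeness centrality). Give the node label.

1

Farness (sum of distances to all others) for each node — 1:8, 2:9, 3:9, 4:14, 5:10, 6:10, 7:10.
The smallest farness is 8, for 1, so 1 has the highest closeness.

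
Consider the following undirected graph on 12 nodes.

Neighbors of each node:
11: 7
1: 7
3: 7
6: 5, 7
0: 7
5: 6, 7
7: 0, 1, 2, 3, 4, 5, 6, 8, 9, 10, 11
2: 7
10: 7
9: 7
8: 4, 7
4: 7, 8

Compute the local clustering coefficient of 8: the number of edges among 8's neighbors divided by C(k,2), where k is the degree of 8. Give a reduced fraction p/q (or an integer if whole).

8's neighbors: 4 and 7 (k = 2).
Possible neighbor pairs: C(2,2) = 1. Edges among them: 4–7 → e = 1.
Clustering(8) = 1/1.

1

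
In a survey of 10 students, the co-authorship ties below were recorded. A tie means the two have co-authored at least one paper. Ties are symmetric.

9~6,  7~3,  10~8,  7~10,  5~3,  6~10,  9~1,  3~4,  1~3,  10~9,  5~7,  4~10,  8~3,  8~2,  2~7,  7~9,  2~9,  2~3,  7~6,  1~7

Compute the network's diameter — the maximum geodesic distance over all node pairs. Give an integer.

2

Eccentricity of each node (its greatest distance to any other): 1:2, 2:2, 3:2, 4:2, 5:2, 6:2, 7:2, 8:2, 9:2, 10:2.
The maximum eccentricity is 2, realized for instance by the pair 10–1 via 10 – 7 – 1. So the diameter is 2.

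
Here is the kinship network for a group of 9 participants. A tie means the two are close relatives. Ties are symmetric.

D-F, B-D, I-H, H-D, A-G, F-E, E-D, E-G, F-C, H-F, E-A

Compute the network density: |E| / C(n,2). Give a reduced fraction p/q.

There are 11 edges and 9 nodes, so the maximum possible is C(9,2) = 36.
Density = 11/36.

11/36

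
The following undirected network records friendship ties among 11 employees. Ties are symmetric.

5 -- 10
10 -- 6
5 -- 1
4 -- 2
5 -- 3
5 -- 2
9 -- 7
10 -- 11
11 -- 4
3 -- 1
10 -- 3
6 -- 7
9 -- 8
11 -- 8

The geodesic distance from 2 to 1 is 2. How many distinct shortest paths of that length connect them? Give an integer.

1

The shortest distance is 2, and the only length-2 path is 2–5–1. So there is exactly 1 shortest path.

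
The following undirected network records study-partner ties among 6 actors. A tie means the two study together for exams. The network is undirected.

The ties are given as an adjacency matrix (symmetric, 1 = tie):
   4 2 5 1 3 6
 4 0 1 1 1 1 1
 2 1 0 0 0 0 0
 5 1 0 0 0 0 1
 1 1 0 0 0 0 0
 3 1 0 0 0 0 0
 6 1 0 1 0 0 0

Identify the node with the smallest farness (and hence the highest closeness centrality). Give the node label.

4

Farness (sum of distances to all others) for each node — 1:9, 2:9, 3:9, 4:5, 5:8, 6:8.
The smallest farness is 5, for 4, so 4 has the highest closeness.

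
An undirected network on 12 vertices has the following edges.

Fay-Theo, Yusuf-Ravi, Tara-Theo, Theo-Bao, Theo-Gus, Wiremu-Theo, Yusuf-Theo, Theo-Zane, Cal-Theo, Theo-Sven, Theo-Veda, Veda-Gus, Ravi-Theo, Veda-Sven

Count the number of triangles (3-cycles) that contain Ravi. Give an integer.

1

Ravi's neighbors: Theo and Yusuf.
Neighbor pairs that are themselves tied: Ravi–Theo–Yusuf. Each forms one triangle with Ravi, for 1 in total.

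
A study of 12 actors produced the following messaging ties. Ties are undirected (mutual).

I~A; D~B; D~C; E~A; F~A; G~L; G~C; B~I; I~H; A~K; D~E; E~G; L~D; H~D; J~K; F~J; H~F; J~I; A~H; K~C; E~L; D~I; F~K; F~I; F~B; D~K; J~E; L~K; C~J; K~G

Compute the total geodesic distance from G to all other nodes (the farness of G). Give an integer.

21

Distances from G: A:2, B:3, C:1, D:2, E:1, F:2, H:3, I:3, J:2, K:1, L:1.
Sum = 2 + 3 + 1 + 2 + 1 + 2 + 3 + 3 + 2 + 1 + 1 = 21.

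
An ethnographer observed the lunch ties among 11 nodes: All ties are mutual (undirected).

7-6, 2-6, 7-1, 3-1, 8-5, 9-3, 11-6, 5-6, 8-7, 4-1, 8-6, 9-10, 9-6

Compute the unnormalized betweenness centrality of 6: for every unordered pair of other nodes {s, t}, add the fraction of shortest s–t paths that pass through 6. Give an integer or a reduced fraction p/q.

26

Pairs whose geodesics pass through 6 — 2–11: 1; 2–1: 1; 2–4: 1; 2–5: 1; 2–9: 1; 2–10: 1; 2–7: 1; 2–8: 1; 2–3: 1; 11–1: 1; 11–4: 1; 11–5: 1; 11–9: 1; 11–10: 1 … (+14 more pairs).
All other pairs contribute 0.
Summing the contributions gives betweenness(6) = 26.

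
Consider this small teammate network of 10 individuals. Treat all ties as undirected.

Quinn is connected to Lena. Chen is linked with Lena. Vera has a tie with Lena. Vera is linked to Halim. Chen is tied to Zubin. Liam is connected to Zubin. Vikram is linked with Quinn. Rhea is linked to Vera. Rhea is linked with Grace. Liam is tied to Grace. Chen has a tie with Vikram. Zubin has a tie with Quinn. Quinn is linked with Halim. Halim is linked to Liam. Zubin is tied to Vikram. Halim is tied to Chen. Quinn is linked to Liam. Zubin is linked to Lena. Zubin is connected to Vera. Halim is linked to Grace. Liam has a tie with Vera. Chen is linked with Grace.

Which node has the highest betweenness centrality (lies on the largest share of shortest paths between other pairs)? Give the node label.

Vera

Unnormalized betweenness of each node: Chen:53/12, Grace:19/6, Halim:7/3, Lena:1, Liam:13/6, Quinn:9/4, Rhea:1/3, Vera:61/12, Vikram:1/4, Zubin:4.
Vera has the largest value, 61/12, making it the main broker — the node through which the most shortest paths run.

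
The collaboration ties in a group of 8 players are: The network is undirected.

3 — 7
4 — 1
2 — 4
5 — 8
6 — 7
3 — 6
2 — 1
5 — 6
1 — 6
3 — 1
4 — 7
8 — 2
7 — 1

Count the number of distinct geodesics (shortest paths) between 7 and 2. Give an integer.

The shortest distance is 2. The length-2 paths are: 7–1–2; 7–4–2.
That gives 2 distinct shortest paths.

2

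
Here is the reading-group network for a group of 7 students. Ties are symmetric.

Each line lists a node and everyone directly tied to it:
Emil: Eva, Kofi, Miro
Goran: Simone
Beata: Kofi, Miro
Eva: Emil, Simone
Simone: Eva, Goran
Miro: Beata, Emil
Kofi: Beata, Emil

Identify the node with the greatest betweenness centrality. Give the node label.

Emil

Unnormalized betweenness of each node: Beata:1/2, Emil:19/2, Eva:8, Goran:0, Kofi:2, Miro:2, Simone:5.
Emil has the largest value, 19/2, making it the main broker — the node through which the most shortest paths run.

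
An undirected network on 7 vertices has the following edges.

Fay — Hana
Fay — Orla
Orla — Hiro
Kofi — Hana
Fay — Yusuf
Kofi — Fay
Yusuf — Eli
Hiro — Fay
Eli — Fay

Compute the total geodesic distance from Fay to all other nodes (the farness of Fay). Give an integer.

6

Distances from Fay: Eli:1, Hana:1, Hiro:1, Kofi:1, Orla:1, Yusuf:1.
Sum = 1 + 1 + 1 + 1 + 1 + 1 = 6.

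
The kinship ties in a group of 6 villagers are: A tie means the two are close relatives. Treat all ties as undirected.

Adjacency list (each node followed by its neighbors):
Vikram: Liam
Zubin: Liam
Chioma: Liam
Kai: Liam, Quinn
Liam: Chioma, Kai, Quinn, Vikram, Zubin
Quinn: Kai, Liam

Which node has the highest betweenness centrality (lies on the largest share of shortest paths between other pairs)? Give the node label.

Unnormalized betweenness of each node: Chioma:0, Kai:0, Liam:9, Quinn:0, Vikram:0, Zubin:0.
Liam has the largest value, 9, making it the main broker — the node through which the most shortest paths run.

Liam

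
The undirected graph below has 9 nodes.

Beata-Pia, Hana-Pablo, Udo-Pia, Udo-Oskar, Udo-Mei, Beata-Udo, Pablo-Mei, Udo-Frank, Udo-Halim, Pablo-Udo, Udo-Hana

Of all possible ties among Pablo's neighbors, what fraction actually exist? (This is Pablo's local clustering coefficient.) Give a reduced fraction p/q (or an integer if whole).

2/3

Pablo's neighbors: Hana, Mei, and Udo (k = 3).
Possible neighbor pairs: C(3,2) = 3. Edges among them: Hana–Udo, Mei–Udo → e = 2.
Clustering(Pablo) = 2/3.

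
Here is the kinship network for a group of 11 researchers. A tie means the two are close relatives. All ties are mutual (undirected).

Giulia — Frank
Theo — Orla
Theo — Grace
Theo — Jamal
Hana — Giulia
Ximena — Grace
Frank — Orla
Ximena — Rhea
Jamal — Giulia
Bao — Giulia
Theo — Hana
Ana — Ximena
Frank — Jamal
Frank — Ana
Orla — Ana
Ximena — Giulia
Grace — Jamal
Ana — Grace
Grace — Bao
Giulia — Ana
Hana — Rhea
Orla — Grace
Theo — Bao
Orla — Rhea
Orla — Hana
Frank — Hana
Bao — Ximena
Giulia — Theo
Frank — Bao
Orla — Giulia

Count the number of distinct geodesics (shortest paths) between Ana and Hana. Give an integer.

3

The shortest distance is 2. The length-2 paths are: Ana–Giulia–Hana; Ana–Orla–Hana; Ana–Frank–Hana.
That gives 3 distinct shortest paths.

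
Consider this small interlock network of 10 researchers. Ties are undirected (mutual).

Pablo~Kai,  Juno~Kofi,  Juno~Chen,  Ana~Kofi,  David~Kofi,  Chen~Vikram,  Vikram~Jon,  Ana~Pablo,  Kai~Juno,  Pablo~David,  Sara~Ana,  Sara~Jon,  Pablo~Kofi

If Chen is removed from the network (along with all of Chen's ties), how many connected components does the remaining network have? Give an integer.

Chen's neighbors (Juno and Vikram) remain reachable from one another through other ties, so the rest of the network stays in one piece.

1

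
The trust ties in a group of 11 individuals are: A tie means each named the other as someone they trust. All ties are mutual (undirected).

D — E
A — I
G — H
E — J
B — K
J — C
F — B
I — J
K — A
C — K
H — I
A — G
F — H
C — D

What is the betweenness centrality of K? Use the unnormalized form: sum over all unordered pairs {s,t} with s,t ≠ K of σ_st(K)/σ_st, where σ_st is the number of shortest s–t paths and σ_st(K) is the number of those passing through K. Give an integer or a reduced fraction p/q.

37/3

Pairs whose geodesics pass through K — C–B: 1; C–F: 1; C–G: 1; C–A: 1; B–G: 1/2; B–A: 1; B–I: 1/2; B–J: 1; B–E: 2/2; B–D: 1; F–A: 1/3; F–D: 1; G–D: 1; A–D: 1.
All other pairs contribute 0.
Summing the contributions gives betweenness(K) = 37/3.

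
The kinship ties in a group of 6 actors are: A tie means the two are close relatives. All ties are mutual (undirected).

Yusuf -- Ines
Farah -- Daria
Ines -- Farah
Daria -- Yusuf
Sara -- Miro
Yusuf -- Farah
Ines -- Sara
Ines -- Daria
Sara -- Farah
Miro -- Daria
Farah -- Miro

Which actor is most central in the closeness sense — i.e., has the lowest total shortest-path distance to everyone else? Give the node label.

Farness (sum of distances to all others) for each node — Daria:6, Farah:5, Ines:6, Miro:7, Sara:7, Yusuf:7.
The smallest farness is 5, for Farah, so Farah has the highest closeness.

Farah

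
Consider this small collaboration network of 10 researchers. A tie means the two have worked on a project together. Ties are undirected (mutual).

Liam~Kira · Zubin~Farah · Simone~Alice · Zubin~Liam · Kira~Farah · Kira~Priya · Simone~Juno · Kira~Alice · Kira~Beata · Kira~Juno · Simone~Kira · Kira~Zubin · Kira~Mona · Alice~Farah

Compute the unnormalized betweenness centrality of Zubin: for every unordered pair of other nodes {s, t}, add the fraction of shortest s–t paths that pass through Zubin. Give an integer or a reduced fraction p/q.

1/2

Pairs whose geodesics pass through Zubin — Farah–Liam: 1/2.
All other pairs contribute 0.
Summing the contributions gives betweenness(Zubin) = 1/2.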